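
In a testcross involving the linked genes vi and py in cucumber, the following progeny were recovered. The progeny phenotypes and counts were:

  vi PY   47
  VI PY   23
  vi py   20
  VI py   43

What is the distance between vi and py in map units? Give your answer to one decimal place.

The two most frequent classes, VI py (43) and vi PY (47), are the parental types, so the F1 was VI py / vi PY.
The recombinant classes are VI PY and vi py: 23 + 20 = 43.
Recombination frequency = 43/133 = 0.3233 ≈ 32.3%, i.e. 32.3 map units.

32.3 map units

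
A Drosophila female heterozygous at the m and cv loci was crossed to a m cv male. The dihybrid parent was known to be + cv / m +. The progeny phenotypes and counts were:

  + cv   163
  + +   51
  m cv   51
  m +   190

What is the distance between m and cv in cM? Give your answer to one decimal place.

The recombinant classes are + + and m cv: 51 + 51 = 102.
Recombination frequency = 102/455 = 0.2242 ≈ 22.4%, i.e. 22.4 cM.

22.4 cM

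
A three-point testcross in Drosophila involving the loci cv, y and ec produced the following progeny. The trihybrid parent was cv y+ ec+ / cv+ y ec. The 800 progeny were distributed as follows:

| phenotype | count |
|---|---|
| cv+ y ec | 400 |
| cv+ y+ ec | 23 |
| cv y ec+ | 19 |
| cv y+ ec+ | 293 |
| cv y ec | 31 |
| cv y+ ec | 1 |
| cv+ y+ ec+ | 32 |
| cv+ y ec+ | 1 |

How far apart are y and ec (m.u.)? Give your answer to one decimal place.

The two rarest classes, cv y+ ec and cv+ y ec+, are the double crossovers. Comparing them with the parentals, only the ec allele has switched, so ec is the middle locus and the order is cv – ec – y.
Crossovers in the ec–y interval produce the single-crossover classes cv y ec+ and cv+ y+ ec (19 + 23 = 42) plus the double crossovers (2).
RF(ec–y) = (42 + 2) / 800 = 44/800 = 0.0550 → 5.5 m.u.

5.5 m.u.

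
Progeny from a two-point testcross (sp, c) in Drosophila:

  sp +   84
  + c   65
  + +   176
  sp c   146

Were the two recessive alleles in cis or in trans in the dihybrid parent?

cis

The two most frequent classes are + + (176) and sp c (146); these are the parental (non-recombinant) types.
So the F1 carried + + on one chromosome and sp c on the other — the recessive alleles are on the same chromosome (cis / coupling).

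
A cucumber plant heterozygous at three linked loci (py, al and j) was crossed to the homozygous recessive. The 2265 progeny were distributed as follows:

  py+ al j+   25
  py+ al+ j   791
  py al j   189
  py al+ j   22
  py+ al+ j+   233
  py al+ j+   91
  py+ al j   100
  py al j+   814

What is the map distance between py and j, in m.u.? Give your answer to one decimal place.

The two most frequent reciprocal classes, py+ al+ j and py al j+, are the parental types, so the F1 was py+ al+ j / py al j+.
The two rarest classes, py al+ j and py+ al j+, are the double crossovers. Comparing them with the parentals, only the py allele has switched, so py is the middle locus and the order is j – py – al.
Crossovers in the j–py interval produce the single-crossover classes py+ al+ j+ and py al j (233 + 189 = 422) plus the double crossovers (47).
RF(j–py) = (422 + 47) / 2265 = 469/2265 = 0.2071 → 20.7 m.u.

20.7 m.u.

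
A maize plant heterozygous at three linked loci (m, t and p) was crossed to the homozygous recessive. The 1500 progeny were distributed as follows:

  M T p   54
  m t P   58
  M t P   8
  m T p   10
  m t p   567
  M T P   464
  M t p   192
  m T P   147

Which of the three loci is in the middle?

t

The two most frequent reciprocal classes, m t p and M T P, are the parental types, so the F1 was m t p / M T P.
The two rarest classes, m T p and M t P, are the double crossovers. Comparing them with the parentals, only the t allele has switched, so t is the middle locus and the order is m – t – p.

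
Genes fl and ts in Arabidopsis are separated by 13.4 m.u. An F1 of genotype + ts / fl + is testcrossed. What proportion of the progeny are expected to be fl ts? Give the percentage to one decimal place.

6.7%

A map distance of 13.4 m.u. corresponds to a recombination frequency of 0.134.
The F1 is + ts / fl +, so fl ts is a recombinant gamete class with expected frequency r/2 = 0.134/2 = 0.0670.
That is 0.0670 = 6.7% of the progeny.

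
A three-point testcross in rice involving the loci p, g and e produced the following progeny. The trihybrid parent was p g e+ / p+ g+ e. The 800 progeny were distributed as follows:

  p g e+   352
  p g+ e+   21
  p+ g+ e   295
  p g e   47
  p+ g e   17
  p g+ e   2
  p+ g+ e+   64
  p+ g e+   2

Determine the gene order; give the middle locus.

The two rarest classes, p+ g e+ and p g+ e, are the double crossovers. Comparing them with the parentals, only the p allele has switched, so p is the middle locus and the order is g – p – e.

p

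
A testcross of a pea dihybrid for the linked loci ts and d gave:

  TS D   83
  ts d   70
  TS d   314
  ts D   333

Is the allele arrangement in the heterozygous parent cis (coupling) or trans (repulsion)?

The two most frequent classes are TS d (314) and ts D (333); these are the parental (non-recombinant) types.
So the F1 carried TS d on one chromosome and ts D on the other — the recessive alleles are on opposite chromosomes (trans / repulsion).

trans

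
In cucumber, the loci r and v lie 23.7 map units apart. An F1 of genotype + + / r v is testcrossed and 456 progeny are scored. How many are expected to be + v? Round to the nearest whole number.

54

A map distance of 23.7 map units corresponds to a recombination frequency of 0.237.
The F1 is + + / r v, so + v is a recombinant gamete class with expected frequency r/2 = 0.237/2 = 0.1185.
Expected number = 0.1185 × 456 = 54.04 ≈ 54.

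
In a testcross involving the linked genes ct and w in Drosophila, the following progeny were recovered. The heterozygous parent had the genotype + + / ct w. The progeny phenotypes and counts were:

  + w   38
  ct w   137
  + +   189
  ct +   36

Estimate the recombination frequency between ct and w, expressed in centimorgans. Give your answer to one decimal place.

The recombinant classes are + w and ct +: 38 + 36 = 74.
Recombination frequency = 74/400 = 0.1850 ≈ 18.5%, i.e. 18.5 centimorgans.

18.5 centimorgans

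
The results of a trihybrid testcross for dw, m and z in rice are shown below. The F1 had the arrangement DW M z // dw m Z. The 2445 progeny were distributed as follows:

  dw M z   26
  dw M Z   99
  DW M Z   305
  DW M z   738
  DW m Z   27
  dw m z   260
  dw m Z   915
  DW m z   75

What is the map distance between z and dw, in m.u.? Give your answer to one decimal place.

The two rarest classes, dw M z and DW m Z, are the double crossovers. Comparing them with the parentals, only the dw allele has switched, so dw is the middle locus and the order is z – dw – m.
Crossovers in the z–dw interval produce the single-crossover classes DW M Z and dw m z (305 + 260 = 565) plus the double crossovers (53).
RF(z–dw) = (565 + 53) / 2445 = 618/2445 = 0.2528 → 25.3 m.u.

25.3 m.u.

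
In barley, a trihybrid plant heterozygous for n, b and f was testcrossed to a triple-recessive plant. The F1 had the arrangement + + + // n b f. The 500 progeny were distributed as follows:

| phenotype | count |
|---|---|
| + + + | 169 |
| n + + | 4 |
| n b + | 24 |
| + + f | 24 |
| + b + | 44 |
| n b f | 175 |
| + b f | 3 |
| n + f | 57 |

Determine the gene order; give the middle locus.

n

The two rarest classes, n + + and + b f, are the double crossovers. Comparing them with the parentals, only the n allele has switched, so n is the middle locus and the order is f – n – b.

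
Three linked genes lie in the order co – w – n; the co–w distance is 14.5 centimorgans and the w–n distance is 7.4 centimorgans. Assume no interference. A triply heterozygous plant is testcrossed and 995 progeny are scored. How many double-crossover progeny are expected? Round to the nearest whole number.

Map distances give recombination frequencies of 0.145 and 0.074 for the two intervals.
With no interference, expected double-crossover frequency = 0.145 × 0.074 = 0.01073.
Expected number = 0.01073 × 995 = 10.68 ≈ 11.

11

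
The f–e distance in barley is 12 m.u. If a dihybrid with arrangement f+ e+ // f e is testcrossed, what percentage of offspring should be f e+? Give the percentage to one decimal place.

A map distance of 12 m.u. corresponds to a recombination frequency of 0.120.
The F1 is f+ e+ / f e, so f e+ is a recombinant gamete class with expected frequency r/2 = 0.120/2 = 0.0600.
That is 0.0600 = 6.0% of the progeny.

6.0%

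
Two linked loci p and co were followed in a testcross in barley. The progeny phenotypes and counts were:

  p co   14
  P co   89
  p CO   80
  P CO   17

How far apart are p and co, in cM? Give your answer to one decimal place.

15.5 cM

The two most frequent classes, P co (89) and p CO (80), are the parental types, so the F1 was P co / p CO.
The recombinant classes are P CO and p co: 17 + 14 = 31.
Recombination frequency = 31/200 = 0.1550 ≈ 15.5%, i.e. 15.5 cM.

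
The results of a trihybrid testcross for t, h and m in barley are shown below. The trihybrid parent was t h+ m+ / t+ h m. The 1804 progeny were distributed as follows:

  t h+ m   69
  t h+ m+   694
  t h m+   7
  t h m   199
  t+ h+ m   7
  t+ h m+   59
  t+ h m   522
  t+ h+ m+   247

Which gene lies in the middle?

h

The two rarest classes, t h m+ and t+ h+ m, are the double crossovers. Comparing them with the parentals, only the h allele has switched, so h is the middle locus and the order is m – h – t.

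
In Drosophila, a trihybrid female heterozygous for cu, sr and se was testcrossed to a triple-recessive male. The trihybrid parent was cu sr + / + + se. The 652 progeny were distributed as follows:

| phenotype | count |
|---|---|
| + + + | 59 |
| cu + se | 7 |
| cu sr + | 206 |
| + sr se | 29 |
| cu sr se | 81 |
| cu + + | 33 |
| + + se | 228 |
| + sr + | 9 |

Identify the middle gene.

cu

The two rarest classes, + sr + and cu + se, are the double crossovers. Comparing them with the parentals, only the cu allele has switched, so cu is the middle locus and the order is sr – cu – se.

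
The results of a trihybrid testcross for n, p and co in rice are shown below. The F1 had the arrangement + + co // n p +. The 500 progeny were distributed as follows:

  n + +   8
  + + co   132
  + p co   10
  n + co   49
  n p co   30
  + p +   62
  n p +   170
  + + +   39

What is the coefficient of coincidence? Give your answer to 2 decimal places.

0.80

The two rarest classes, + p co and n + +, are the double crossovers. Comparing them with the parentals, only the p allele has switched, so p is the middle locus and the order is n – p – co.
n–p: (111 + 18)/500 = 0.2580; p–co: (69 + 18)/500 = 0.1740.
Expected DCO frequency = 0.2580 × 0.1740 ≈ 0.04489; observed = 18/500 ≈ 0.03600.
Coefficient of coincidence = 0.03600/0.04489 ≈ 0.80.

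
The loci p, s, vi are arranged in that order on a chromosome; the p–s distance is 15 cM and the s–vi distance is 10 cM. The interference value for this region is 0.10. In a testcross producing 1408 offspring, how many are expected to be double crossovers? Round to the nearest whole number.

Map distances give recombination frequencies of 0.150 and 0.100 for the two intervals.
With interference 0.10 (so coincidence = 0.90), expected double-crossover frequency = 0.150 × 0.100 × 0.90 = 0.01350.
Expected number = 0.01350 × 1408 = 19.01 ≈ 19.

19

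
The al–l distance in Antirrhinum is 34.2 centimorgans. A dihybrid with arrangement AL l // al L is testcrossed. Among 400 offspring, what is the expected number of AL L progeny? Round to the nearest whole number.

68

A map distance of 34.2 centimorgans corresponds to a recombination frequency of 0.342.
The F1 is AL l / al L, so AL L is a recombinant gamete class with expected frequency r/2 = 0.342/2 = 0.1710.
Expected number = 0.1710 × 400 = 68.40 ≈ 68.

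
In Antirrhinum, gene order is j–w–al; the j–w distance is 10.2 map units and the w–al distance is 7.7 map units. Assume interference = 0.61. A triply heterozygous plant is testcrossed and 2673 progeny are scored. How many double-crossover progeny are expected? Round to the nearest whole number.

Map distances give recombination frequencies of 0.102 and 0.077 for the two intervals.
With interference 0.61 (so coincidence = 0.39), expected double-crossover frequency = 0.102 × 0.077 × 0.39 = 0.00306.
Expected number = 0.00306 × 2673 = 8.19 ≈ 8.

8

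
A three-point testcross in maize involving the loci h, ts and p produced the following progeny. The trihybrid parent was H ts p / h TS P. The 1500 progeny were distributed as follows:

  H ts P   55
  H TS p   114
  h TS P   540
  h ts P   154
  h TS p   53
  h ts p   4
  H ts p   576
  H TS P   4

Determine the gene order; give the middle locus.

The two rarest classes, h ts p and H TS P, are the double crossovers. Comparing them with the parentals, only the h allele has switched, so h is the middle locus and the order is ts – h – p.

h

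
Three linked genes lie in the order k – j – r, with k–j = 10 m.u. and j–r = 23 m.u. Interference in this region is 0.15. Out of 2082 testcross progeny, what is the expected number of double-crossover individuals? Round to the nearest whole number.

41

Map distances give recombination frequencies of 0.100 and 0.230 for the two intervals.
With interference 0.15 (so coincidence = 0.85), expected double-crossover frequency = 0.100 × 0.230 × 0.85 = 0.01955.
Expected number = 0.01955 × 2082 = 40.70 ≈ 41.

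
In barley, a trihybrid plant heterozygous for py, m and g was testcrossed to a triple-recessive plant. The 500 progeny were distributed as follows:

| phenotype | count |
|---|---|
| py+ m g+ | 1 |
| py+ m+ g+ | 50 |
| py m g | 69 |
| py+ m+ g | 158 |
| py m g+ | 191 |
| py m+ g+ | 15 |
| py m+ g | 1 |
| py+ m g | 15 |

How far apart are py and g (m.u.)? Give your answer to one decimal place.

The two most frequent reciprocal classes, py m g+ and py+ m+ g, are the parental types, so the F1 was py m g+ / py+ m+ g.
The two rarest classes, py+ m g+ and py m+ g, are the double crossovers. Comparing them with the parentals, only the py allele has switched, so py is the middle locus and the order is g – py – m.
Crossovers in the g–py interval produce the single-crossover classes py m g and py+ m+ g+ (69 + 50 = 119) plus the double crossovers (2).
RF(g–py) = (119 + 2) / 500 = 121/500 = 0.2420 → 24.2 m.u.

24.2 m.u.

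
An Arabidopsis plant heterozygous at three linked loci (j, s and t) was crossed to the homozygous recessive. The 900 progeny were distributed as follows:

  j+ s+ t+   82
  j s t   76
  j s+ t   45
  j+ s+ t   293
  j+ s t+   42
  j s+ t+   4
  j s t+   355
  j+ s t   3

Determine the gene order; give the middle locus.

The two most frequent reciprocal classes, j s t+ and j+ s+ t, are the parental types, so the F1 was j s t+ / j+ s+ t.
The two rarest classes, j s+ t+ and j+ s t, are the double crossovers. Comparing them with the parentals, only the s allele has switched, so s is the middle locus and the order is j – s – t.

s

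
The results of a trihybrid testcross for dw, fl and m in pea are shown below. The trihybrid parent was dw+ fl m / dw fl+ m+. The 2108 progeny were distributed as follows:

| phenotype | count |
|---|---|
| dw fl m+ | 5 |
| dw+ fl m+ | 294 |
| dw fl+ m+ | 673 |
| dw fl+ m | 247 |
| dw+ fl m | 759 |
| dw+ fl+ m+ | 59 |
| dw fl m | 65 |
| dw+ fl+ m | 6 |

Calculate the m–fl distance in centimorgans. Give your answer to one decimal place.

The two rarest classes, dw+ fl+ m and dw fl m+, are the double crossovers. Comparing them with the parentals, only the fl allele has switched, so fl is the middle locus and the order is dw – fl – m.
Crossovers in the fl–m interval produce the single-crossover classes dw+ fl m+ and dw fl+ m (294 + 247 = 541) plus the double crossovers (11).
RF(fl–m) = (541 + 11) / 2108 = 552/2108 = 0.2619 → 26.2 centimorgans.

26.2 centimorgans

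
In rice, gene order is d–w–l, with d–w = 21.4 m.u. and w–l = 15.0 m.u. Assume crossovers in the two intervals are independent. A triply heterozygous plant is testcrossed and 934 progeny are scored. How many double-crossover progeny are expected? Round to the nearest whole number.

Map distances give recombination frequencies of 0.214 and 0.150 for the two intervals.
With no interference, expected double-crossover frequency = 0.214 × 0.150 = 0.03210.
Expected number = 0.03210 × 934 = 29.98 ≈ 30.

30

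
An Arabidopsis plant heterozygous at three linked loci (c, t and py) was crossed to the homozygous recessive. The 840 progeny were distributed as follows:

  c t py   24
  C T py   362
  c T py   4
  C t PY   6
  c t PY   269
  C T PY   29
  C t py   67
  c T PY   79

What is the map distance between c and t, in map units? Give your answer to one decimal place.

The two most frequent reciprocal classes, C T py and c t PY, are the parental types, so the F1 was C T py / c t PY.
The two rarest classes, c T py and C t PY, are the double crossovers. Comparing them with the parentals, only the c allele has switched, so c is the middle locus and the order is py – c – t.
Crossovers in the c–t interval produce the single-crossover classes C t py and c T PY (67 + 79 = 146) plus the double crossovers (10).
RF(c–t) = (146 + 10) / 840 = 156/840 = 0.1857 → 18.6 map units.

18.6 map units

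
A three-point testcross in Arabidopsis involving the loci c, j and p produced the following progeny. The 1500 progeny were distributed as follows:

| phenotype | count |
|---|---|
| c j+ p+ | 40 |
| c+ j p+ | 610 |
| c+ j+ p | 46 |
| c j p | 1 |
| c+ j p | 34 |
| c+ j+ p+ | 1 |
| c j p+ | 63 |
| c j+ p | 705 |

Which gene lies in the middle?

j

The two most frequent reciprocal classes, c j+ p and c+ j p+, are the parental types, so the F1 was c j+ p / c+ j p+.
The two rarest classes, c j p and c+ j+ p+, are the double crossovers. Comparing them with the parentals, only the j allele has switched, so j is the middle locus and the order is c – j – p.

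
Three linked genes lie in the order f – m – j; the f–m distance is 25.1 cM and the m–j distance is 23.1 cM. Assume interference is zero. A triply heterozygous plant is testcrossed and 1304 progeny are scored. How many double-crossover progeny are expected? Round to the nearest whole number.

76

Map distances give recombination frequencies of 0.251 and 0.231 for the two intervals.
With no interference, expected double-crossover frequency = 0.251 × 0.231 = 0.05798.
Expected number = 0.05798 × 1304 = 75.61 ≈ 76.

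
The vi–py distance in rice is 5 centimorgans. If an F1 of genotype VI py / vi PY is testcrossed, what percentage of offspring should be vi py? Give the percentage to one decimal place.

2.5%

A map distance of 5 centimorgans corresponds to a recombination frequency of 0.050.
The F1 is VI py / vi PY, so vi py is a recombinant gamete class with expected frequency r/2 = 0.050/2 = 0.0250.
That is 0.0250 = 2.5% of the progeny.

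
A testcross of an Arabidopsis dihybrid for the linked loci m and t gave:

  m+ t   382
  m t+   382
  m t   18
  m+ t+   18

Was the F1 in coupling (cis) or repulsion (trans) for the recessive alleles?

The two most frequent classes are m+ t (382) and m t+ (382); these are the parental (non-recombinant) types.
So the F1 carried m+ t on one chromosome and m t+ on the other — the recessive alleles are on opposite chromosomes (trans / repulsion).

trans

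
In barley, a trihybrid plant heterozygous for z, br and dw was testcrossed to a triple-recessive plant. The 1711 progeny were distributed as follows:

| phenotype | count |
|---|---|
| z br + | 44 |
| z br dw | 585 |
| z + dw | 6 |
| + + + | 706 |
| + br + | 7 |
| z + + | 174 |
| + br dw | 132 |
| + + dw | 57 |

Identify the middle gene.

br

The two most frequent reciprocal classes, z br dw and + + +, are the parental types, so the F1 was z br dw / + + +.
The two rarest classes, z + dw and + br +, are the double crossovers. Comparing them with the parentals, only the br allele has switched, so br is the middle locus and the order is dw – br – z.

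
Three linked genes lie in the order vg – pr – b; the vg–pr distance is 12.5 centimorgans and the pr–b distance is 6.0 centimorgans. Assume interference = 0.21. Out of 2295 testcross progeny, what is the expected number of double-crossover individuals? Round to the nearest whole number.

Map distances give recombination frequencies of 0.125 and 0.060 for the two intervals.
With interference 0.21 (so coincidence = 0.79), expected double-crossover frequency = 0.125 × 0.060 × 0.79 = 0.00592.
Expected number = 0.00592 × 2295 = 13.60 ≈ 14.

14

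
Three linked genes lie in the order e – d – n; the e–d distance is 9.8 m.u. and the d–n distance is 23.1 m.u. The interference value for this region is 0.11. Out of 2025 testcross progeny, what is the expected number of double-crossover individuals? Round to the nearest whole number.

41

Map distances give recombination frequencies of 0.098 and 0.231 for the two intervals.
With interference 0.11 (so coincidence = 0.89), expected double-crossover frequency = 0.098 × 0.231 × 0.89 = 0.02015.
Expected number = 0.02015 × 2025 = 40.80 ≈ 41.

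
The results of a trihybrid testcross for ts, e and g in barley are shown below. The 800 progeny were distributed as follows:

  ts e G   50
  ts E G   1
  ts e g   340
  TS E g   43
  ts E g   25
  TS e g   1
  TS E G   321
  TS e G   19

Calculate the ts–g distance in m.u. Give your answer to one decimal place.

11.9 m.u.

The two most frequent reciprocal classes, ts e g and TS E G, are the parental types, so the F1 was ts e g / TS E G.
The two rarest classes, TS e g and ts E G, are the double crossovers. Comparing them with the parentals, only the ts allele has switched, so ts is the middle locus and the order is g – ts – e.
Crossovers in the g–ts interval produce the single-crossover classes ts e G and TS E g (50 + 43 = 93) plus the double crossovers (2).
RF(g–ts) = (93 + 2) / 800 = 95/800 = 0.1187 → 11.9 m.u.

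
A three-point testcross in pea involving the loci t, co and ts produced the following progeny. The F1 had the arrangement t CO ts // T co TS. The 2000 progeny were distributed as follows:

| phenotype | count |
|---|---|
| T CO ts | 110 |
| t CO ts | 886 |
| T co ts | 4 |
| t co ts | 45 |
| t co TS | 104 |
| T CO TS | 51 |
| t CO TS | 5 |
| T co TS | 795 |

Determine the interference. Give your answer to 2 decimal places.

The two rarest classes, t CO TS and T co ts, are the double crossovers. Comparing them with the parentals, only the ts allele has switched, so ts is the middle locus and the order is co – ts – t.
co–ts: (96 + 9)/2000 = 0.0525; ts–t: (214 + 9)/2000 = 0.1115.
Expected DCO frequency = 0.0525 × 0.1115 ≈ 0.00585; observed = 9/2000 ≈ 0.00450.
Coefficient of coincidence = 0.00450/0.00585 ≈ 0.77; interference = 1 − 0.77 = 0.23.

0.23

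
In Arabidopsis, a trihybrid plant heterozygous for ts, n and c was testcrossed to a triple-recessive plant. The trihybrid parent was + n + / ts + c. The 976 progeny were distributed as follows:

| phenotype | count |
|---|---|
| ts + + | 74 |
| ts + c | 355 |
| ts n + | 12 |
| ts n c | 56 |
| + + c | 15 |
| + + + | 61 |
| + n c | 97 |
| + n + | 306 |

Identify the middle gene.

The two rarest classes, ts n + and + + c, are the double crossovers. Comparing them with the parentals, only the ts allele has switched, so ts is the middle locus and the order is n – ts – c.

ts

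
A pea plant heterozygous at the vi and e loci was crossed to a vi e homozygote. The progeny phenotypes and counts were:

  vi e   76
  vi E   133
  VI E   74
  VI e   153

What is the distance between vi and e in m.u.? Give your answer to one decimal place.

The two most frequent classes, VI e (153) and vi E (133), are the parental types, so the F1 was VI e / vi E.
The recombinant classes are VI E and vi e: 74 + 76 = 150.
Recombination frequency = 150/436 = 0.3440 ≈ 34.4%, i.e. 34.4 m.u.

34.4 m.u.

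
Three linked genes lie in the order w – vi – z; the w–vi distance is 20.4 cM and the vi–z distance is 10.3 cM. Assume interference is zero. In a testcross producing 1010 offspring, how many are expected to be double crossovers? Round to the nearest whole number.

Map distances give recombination frequencies of 0.204 and 0.103 for the two intervals.
With no interference, expected double-crossover frequency = 0.204 × 0.103 = 0.02101.
Expected number = 0.02101 × 1010 = 21.22 ≈ 21.

21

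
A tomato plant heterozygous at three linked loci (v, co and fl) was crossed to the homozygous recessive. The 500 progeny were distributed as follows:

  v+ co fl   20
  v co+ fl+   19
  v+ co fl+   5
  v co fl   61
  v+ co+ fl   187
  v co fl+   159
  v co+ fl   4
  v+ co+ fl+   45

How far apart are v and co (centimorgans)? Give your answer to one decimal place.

9.6 centimorgans

The two most frequent reciprocal classes, v+ co+ fl and v co fl+, are the parental types, so the F1 was v+ co+ fl / v co fl+.
The two rarest classes, v co+ fl and v+ co fl+, are the double crossovers. Comparing them with the parentals, only the v allele has switched, so v is the middle locus and the order is fl – v – co.
Crossovers in the v–co interval produce the single-crossover classes v+ co fl and v co+ fl+ (20 + 19 = 39) plus the double crossovers (9).
RF(v–co) = (39 + 9) / 500 = 48/500 = 0.0960 → 9.6 centimorgans.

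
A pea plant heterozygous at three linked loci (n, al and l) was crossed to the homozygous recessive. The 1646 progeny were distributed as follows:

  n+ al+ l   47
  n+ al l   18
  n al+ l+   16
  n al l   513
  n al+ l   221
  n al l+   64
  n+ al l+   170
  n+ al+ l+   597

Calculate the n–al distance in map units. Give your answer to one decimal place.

25.8 map units

The two most frequent reciprocal classes, n+ al+ l+ and n al l, are the parental types, so the F1 was n+ al+ l+ / n al l.
The two rarest classes, n al+ l+ and n+ al l, are the double crossovers. Comparing them with the parentals, only the n allele has switched, so n is the middle locus and the order is al – n – l.
Crossovers in the al–n interval produce the single-crossover classes n+ al l+ and n al+ l (170 + 221 = 391) plus the double crossovers (34).
RF(al–n) = (391 + 34) / 1646 = 425/1646 = 0.2582 → 25.8 map units.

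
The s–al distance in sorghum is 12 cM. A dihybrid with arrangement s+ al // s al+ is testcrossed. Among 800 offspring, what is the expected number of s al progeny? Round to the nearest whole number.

48

A map distance of 12 cM corresponds to a recombination frequency of 0.120.
The F1 is s+ al / s al+, so s al is a recombinant gamete class with expected frequency r/2 = 0.120/2 = 0.0600.
Expected number = 0.0600 × 800 = 48.00 ≈ 48.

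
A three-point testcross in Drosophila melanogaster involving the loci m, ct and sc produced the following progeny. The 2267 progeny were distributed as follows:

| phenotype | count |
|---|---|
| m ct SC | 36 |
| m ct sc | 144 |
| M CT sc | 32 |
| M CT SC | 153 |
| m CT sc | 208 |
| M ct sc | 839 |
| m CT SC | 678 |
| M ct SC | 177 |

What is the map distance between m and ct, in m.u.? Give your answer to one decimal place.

The two most frequent reciprocal classes, M ct sc and m CT SC, are the parental types, so the F1 was M ct sc / m CT SC.
The two rarest classes, M CT sc and m ct SC, are the double crossovers. Comparing them with the parentals, only the ct allele has switched, so ct is the middle locus and the order is m – ct – sc.
Crossovers in the m–ct interval produce the single-crossover classes m ct sc and M CT SC (144 + 153 = 297) plus the double crossovers (68).
RF(m–ct) = (297 + 68) / 2267 = 365/2267 = 0.1610 → 16.1 m.u.

16.1 m.u.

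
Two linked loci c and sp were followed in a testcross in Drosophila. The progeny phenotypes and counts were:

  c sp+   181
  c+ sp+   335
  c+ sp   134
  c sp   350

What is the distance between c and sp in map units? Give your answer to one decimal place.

31.5 map units

The two most frequent classes, c+ sp+ (335) and c sp (350), are the parental types, so the F1 was c+ sp+ / c sp.
The recombinant classes are c+ sp and c sp+: 134 + 181 = 315.
Recombination frequency = 315/1000 = 0.3150 ≈ 31.5%, i.e. 31.5 map units.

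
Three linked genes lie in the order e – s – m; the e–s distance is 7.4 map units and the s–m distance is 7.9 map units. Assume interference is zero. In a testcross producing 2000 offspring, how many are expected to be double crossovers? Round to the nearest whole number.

12

Map distances give recombination frequencies of 0.074 and 0.079 for the two intervals.
With no interference, expected double-crossover frequency = 0.074 × 0.079 = 0.00585.
Expected number = 0.00585 × 2000 = 11.69 ≈ 12.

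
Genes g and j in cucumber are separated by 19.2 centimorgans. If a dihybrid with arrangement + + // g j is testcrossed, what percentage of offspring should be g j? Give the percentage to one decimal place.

40.4%

A map distance of 19.2 centimorgans corresponds to a recombination frequency of 0.192.
The F1 is + + / g j, so g j is a parental gamete class with expected frequency (1 − r)/2 = 0.808/2 = 0.4040.
That is 0.4040 = 40.4% of the progeny.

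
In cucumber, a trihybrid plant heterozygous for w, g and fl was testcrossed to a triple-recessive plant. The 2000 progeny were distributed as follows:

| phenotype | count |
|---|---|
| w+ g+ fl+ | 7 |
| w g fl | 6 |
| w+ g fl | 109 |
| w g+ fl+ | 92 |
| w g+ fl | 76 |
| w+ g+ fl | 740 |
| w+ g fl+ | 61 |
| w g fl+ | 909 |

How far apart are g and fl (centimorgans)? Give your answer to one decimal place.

10.7 centimorgans

The two most frequent reciprocal classes, w+ g+ fl and w g fl+, are the parental types, so the F1 was w+ g+ fl / w g fl+.
The two rarest classes, w+ g+ fl+ and w g fl, are the double crossovers. Comparing them with the parentals, only the fl allele has switched, so fl is the middle locus and the order is g – fl – w.
Crossovers in the g–fl interval produce the single-crossover classes w+ g fl and w g+ fl+ (109 + 92 = 201) plus the double crossovers (13).
RF(g–fl) = (201 + 13) / 2000 = 214/2000 = 0.1070 → 10.7 centimorgans.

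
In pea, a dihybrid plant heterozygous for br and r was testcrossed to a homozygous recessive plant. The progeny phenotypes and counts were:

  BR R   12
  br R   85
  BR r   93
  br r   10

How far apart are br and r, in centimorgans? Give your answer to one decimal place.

The two most frequent classes, BR r (93) and br R (85), are the parental types, so the F1 was BR r / br R.
The recombinant classes are BR R and br r: 12 + 10 = 22.
Recombination frequency = 22/200 = 0.1100 ≈ 11.0%, i.e. 11.0 centimorgans.

11.0 centimorgans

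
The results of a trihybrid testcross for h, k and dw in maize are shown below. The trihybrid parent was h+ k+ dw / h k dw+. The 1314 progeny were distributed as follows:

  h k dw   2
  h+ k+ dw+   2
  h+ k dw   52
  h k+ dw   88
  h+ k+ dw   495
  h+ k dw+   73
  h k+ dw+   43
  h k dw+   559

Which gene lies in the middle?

dw

The two rarest classes, h+ k+ dw+ and h k dw, are the double crossovers. Comparing them with the parentals, only the dw allele has switched, so dw is the middle locus and the order is k – dw – h.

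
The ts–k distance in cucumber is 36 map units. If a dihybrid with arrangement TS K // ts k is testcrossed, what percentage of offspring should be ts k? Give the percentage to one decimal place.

32.0%

A map distance of 36 map units corresponds to a recombination frequency of 0.360.
The F1 is TS K / ts k, so ts k is a parental gamete class with expected frequency (1 − r)/2 = 0.640/2 = 0.3200.
That is 0.3200 = 32.0% of the progeny.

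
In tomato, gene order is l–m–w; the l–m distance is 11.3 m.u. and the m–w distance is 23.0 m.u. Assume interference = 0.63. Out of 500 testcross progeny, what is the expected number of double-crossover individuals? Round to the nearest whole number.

Map distances give recombination frequencies of 0.113 and 0.230 for the two intervals.
With interference 0.63 (so coincidence = 0.37), expected double-crossover frequency = 0.113 × 0.230 × 0.37 = 0.00962.
Expected number = 0.00962 × 500 = 4.81 ≈ 5.

5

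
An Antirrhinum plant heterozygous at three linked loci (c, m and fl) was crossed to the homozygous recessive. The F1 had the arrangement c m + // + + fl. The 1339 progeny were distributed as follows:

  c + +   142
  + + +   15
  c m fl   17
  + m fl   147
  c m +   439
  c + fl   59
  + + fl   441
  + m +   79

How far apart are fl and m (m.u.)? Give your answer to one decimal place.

24.0 m.u.

The two rarest classes, c m fl and + + +, are the double crossovers. Comparing them with the parentals, only the fl allele has switched, so fl is the middle locus and the order is m – fl – c.
Crossovers in the m–fl interval produce the single-crossover classes c + + and + m fl (142 + 147 = 289) plus the double crossovers (32).
RF(m–fl) = (289 + 32) / 1339 = 321/1339 = 0.2397 → 24.0 m.u.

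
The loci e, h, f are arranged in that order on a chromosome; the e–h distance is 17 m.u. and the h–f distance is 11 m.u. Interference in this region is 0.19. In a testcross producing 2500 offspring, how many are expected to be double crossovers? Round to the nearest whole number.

38

Map distances give recombination frequencies of 0.170 and 0.110 for the two intervals.
With interference 0.19 (so coincidence = 0.81), expected double-crossover frequency = 0.170 × 0.110 × 0.81 = 0.01515.
Expected number = 0.01515 × 2500 = 37.87 ≈ 38.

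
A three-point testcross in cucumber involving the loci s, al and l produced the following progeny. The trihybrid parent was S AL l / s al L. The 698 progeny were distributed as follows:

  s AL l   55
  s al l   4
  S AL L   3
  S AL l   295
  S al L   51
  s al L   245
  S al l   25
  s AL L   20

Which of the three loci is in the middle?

l

The two rarest classes, S AL L and s al l, are the double crossovers. Comparing them with the parentals, only the l allele has switched, so l is the middle locus and the order is s – l – al.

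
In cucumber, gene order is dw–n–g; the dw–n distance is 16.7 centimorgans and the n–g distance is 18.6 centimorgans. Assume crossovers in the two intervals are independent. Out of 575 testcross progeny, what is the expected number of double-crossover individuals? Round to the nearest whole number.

Map distances give recombination frequencies of 0.167 and 0.186 for the two intervals.
With no interference, expected double-crossover frequency = 0.167 × 0.186 = 0.03106.
Expected number = 0.03106 × 575 = 17.86 ≈ 18.

18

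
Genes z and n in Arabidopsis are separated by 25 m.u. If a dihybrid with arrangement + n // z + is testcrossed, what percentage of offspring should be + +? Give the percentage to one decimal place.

A map distance of 25 m.u. corresponds to a recombination frequency of 0.250.
The F1 is + n / z +, so + + is a recombinant gamete class with expected frequency r/2 = 0.250/2 = 0.1250.
That is 0.1250 = 12.5% of the progeny.

12.5%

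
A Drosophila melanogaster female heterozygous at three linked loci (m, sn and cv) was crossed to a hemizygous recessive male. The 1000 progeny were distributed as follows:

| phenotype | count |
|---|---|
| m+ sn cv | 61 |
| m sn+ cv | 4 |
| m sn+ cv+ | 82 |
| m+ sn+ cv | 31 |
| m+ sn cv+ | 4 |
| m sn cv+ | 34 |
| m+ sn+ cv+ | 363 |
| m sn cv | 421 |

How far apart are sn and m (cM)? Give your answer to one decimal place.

The two most frequent reciprocal classes, m+ sn+ cv+ and m sn cv, are the parental types, so the F1 was m+ sn+ cv+ / m sn cv.
The two rarest classes, m+ sn cv+ and m sn+ cv, are the double crossovers. Comparing them with the parentals, only the sn allele has switched, so sn is the middle locus and the order is m – sn – cv.
Crossovers in the m–sn interval produce the single-crossover classes m sn+ cv+ and m+ sn cv (82 + 61 = 143) plus the double crossovers (8).
RF(m–sn) = (143 + 8) / 1000 = 151/1000 = 0.1510 → 15.1 cM.

15.1 cM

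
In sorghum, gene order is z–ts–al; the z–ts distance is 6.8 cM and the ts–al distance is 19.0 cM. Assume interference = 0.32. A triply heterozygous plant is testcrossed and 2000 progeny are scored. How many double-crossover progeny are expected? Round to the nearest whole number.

18

Map distances give recombination frequencies of 0.068 and 0.190 for the two intervals.
With interference 0.32 (so coincidence = 0.68), expected double-crossover frequency = 0.068 × 0.190 × 0.68 = 0.00879.
Expected number = 0.00879 × 2000 = 17.57 ≈ 18.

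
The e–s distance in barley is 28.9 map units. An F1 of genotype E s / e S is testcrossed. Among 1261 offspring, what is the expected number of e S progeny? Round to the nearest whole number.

448

A map distance of 28.9 map units corresponds to a recombination frequency of 0.289.
The F1 is E s / e S, so e S is a parental gamete class with expected frequency (1 − r)/2 = 0.711/2 = 0.3555.
Expected number = 0.3555 × 1261 = 448.29 ≈ 448.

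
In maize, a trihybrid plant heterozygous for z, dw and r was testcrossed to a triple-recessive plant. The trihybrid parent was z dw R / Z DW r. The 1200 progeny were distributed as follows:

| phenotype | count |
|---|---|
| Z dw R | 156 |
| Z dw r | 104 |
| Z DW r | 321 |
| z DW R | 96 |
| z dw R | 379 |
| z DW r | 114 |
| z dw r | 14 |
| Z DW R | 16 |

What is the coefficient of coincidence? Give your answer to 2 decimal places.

The two rarest classes, z dw r and Z DW R, are the double crossovers. Comparing them with the parentals, only the r allele has switched, so r is the middle locus and the order is z – r – dw.
z–r: (270 + 30)/1200 = 0.2500; r–dw: (200 + 30)/1200 = 0.1917.
Expected DCO frequency = 0.2500 × 0.1917 ≈ 0.04793; observed = 30/1200 ≈ 0.02500.
Coefficient of coincidence = 0.02500/0.04793 ≈ 0.52.

0.52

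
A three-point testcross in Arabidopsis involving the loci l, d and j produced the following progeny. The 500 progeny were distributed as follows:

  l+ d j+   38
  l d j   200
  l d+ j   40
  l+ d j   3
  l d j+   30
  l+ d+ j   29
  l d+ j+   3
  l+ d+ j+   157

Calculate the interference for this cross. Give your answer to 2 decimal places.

0.45

The two most frequent reciprocal classes, l+ d+ j+ and l d j, are the parental types, so the F1 was l+ d+ j+ / l d j.
The two rarest classes, l d+ j+ and l+ d j, are the double crossovers. Comparing them with the parentals, only the l allele has switched, so l is the middle locus and the order is d – l – j.
d–l: (78 + 6)/500 = 0.1680; l–j: (59 + 6)/500 = 0.1300.
Expected DCO frequency = 0.1680 × 0.1300 ≈ 0.02184; observed = 6/500 ≈ 0.01200.
Coefficient of coincidence = 0.01200/0.02184 ≈ 0.55; interference = 1 − 0.55 = 0.45.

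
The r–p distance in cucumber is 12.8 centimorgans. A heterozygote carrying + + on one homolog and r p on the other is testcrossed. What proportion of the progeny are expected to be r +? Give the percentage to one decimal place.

6.4%

A map distance of 12.8 centimorgans corresponds to a recombination frequency of 0.128.
The F1 is + + / r p, so r + is a recombinant gamete class with expected frequency r/2 = 0.128/2 = 0.0640.
That is 0.0640 = 6.4% of the progeny.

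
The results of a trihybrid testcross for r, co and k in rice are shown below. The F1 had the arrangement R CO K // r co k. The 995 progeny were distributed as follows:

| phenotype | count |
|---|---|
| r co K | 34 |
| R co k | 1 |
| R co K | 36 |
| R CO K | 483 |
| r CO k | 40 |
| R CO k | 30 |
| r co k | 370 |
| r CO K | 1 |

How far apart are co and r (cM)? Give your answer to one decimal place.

7.8 cM

The two rarest classes, r CO K and R co k, are the double crossovers. Comparing them with the parentals, only the r allele has switched, so r is the middle locus and the order is k – r – co.
Crossovers in the r–co interval produce the single-crossover classes R co K and r CO k (36 + 40 = 76) plus the double crossovers (2).
RF(r–co) = (76 + 2) / 995 = 78/995 = 0.0784 → 7.8 cM.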